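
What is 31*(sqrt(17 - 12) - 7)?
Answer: -217 + 31*sqrt(5) ≈ -147.68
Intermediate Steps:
31*(sqrt(17 - 12) - 7) = 31*(sqrt(5) - 7) = 31*(-7 + sqrt(5)) = -217 + 31*sqrt(5)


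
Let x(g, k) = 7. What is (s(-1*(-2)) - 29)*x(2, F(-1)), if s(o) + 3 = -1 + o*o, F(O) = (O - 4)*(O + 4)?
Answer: -203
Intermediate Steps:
F(O) = (-4 + O)*(4 + O)
s(o) = -4 + o² (s(o) = -3 + (-1 + o*o) = -3 + (-1 + o²) = -4 + o²)
(s(-1*(-2)) - 29)*x(2, F(-1)) = ((-4 + (-1*(-2))²) - 29)*7 = ((-4 + 2²) - 29)*7 = ((-4 + 4) - 29)*7 = (0 - 29)*7 = -29*7 = -203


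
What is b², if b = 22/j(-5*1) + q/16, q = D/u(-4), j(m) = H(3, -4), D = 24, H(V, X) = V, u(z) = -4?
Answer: 27889/576 ≈ 48.418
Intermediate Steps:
j(m) = 3
q = -6 (q = 24/(-4) = 24*(-¼) = -6)
b = 167/24 (b = 22/3 - 6/16 = 22*(⅓) - 6*1/16 = 22/3 - 3/8 = 167/24 ≈ 6.9583)
b² = (167/24)² = 27889/576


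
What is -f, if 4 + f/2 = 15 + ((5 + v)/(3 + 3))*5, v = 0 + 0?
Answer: -91/3 ≈ -30.333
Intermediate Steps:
v = 0
f = 91/3 (f = -8 + 2*(15 + ((5 + 0)/(3 + 3))*5) = -8 + 2*(15 + (5/6)*5) = -8 + 2*(15 + (5*(⅙))*5) = -8 + 2*(15 + (⅚)*5) = -8 + 2*(15 + 25/6) = -8 + 2*(115/6) = -8 + 115/3 = 91/3 ≈ 30.333)
-f = -1*91/3 = -91/3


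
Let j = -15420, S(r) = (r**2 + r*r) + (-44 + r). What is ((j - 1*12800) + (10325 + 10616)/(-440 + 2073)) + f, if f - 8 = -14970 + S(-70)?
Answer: -54678027/1633 ≈ -33483.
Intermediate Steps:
S(r) = -44 + r + 2*r**2 (S(r) = (r**2 + r**2) + (-44 + r) = 2*r**2 + (-44 + r) = -44 + r + 2*r**2)
f = -5276 (f = 8 + (-14970 + (-44 - 70 + 2*(-70)**2)) = 8 + (-14970 + (-44 - 70 + 2*4900)) = 8 + (-14970 + (-44 - 70 + 9800)) = 8 + (-14970 + 9686) = 8 - 5284 = -5276)
((j - 1*12800) + (10325 + 10616)/(-440 + 2073)) + f = ((-15420 - 1*12800) + (10325 + 10616)/(-440 + 2073)) - 5276 = ((-15420 - 12800) + 20941/1633) - 5276 = (-28220 + 20941*(1/1633)) - 5276 = (-28220 + 20941/1633) - 5276 = -46062319/1633 - 5276 = -54678027/1633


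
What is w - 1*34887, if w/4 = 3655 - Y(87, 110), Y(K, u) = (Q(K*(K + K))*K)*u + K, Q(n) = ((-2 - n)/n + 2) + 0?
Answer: -5123425/87 ≈ -58890.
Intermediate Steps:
Q(n) = 2 + (-2 - n)/n (Q(n) = ((-2 - n)/n + 2) + 0 = (2 + (-2 - n)/n) + 0 = 2 + (-2 - n)/n)
Y(K, u) = K + u*(-2 + 2*K²)/(2*K) (Y(K, u) = (((-2 + K*(K + K))/((K*(K + K))))*K)*u + K = (((-2 + K*(2*K))/((K*(2*K))))*K)*u + K = (((-2 + 2*K²)/((2*K²)))*K)*u + K = (((1/(2*K²))*(-2 + 2*K²))*K)*u + K = (((-2 + 2*K²)/(2*K²))*K)*u + K = ((-2 + 2*K²)/(2*K))*u + K = u*(-2 + 2*K²)/(2*K) + K = K + u*(-2 + 2*K²)/(2*K))
w = -2088256/87 (w = 4*(3655 - (87 + 87*110 - 1*110/87)) = 4*(3655 - (87 + 9570 - 1*110*1/87)) = 4*(3655 - (87 + 9570 - 110/87)) = 4*(3655 - 1*840049/87) = 4*(3655 - 840049/87) = 4*(-522064/87) = -2088256/87 ≈ -24003.)
w - 1*34887 = -2088256/87 - 1*34887 = -2088256/87 - 34887 = -5123425/87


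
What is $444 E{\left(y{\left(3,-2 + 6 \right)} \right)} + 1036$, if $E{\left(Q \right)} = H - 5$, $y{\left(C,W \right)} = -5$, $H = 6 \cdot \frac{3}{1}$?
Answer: $6808$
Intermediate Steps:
$H = 18$ ($H = 6 \cdot 3 \cdot 1 = 6 \cdot 3 = 18$)
$E{\left(Q \right)} = 13$ ($E{\left(Q \right)} = 18 - 5 = 13$)
$444 E{\left(y{\left(3,-2 + 6 \right)} \right)} + 1036 = 444 \cdot 13 + 1036 = 5772 + 1036 = 6808$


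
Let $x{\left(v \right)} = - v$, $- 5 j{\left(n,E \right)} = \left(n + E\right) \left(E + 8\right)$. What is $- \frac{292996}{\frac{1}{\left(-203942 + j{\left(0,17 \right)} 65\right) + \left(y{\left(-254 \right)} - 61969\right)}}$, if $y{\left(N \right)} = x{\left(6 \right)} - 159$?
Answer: $79578006596$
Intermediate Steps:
$j{\left(n,E \right)} = - \frac{\left(8 + E\right) \left(E + n\right)}{5}$ ($j{\left(n,E \right)} = - \frac{\left(n + E\right) \left(E + 8\right)}{5} = - \frac{\left(E + n\right) \left(8 + E\right)}{5} = - \frac{\left(8 + E\right) \left(E + n\right)}{5}$)
$y{\left(N \right)} = -165$ ($y{\left(N \right)} = \left(-1\right) 6 - 159 = -6 - 159 = -165$)
$- \frac{292996}{\frac{1}{\left(-203942 + j{\left(0,17 \right)} 65\right) + \left(y{\left(-254 \right)} - 61969\right)}} = - \frac{292996}{\frac{1}{\left(-203942 + \left(\left(- \frac{8}{5}\right) 17 - 0 - \frac{17^{2}}{5} - \frac{17}{5} \cdot 0\right) 65\right) - 62134}} = - \frac{292996}{\frac{1}{\left(-203942 + \left(- \frac{136}{5} + 0 - \frac{289}{5} + 0\right) 65\right) - 62134}} = - \frac{292996}{\frac{1}{\left(-203942 - 5525\right) - 62134}} = - \frac{292996}{\frac{1}{-209467 - 62134}} = - \frac{292996}{\frac{1}{-271601}} = - \frac{292996}{- \frac{1}{271601}} = \left(-292996\right) \left(-271601\right) = 79578006596$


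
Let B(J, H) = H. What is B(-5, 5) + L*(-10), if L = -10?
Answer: 105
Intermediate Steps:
B(-5, 5) + L*(-10) = 5 - 10*(-10) = 5 + 100 = 105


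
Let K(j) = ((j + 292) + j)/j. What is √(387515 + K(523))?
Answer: √105997290209/523 ≈ 622.51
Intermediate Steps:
K(j) = (292 + 2*j)/j (K(j) = ((292 + j) + j)/j = (292 + 2*j)/j)
√(387515 + K(523)) = √(387515 + (2 + 292/523)) = √(387515 + 1338/523) = √(202671683/523) = √105997290209/523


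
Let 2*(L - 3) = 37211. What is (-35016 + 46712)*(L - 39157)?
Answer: -240335256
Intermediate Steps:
L = 37217/2 (L = 3 + (½)*37211 = 3 + 37211/2 = 37217/2 ≈ 18609.)
(-35016 + 46712)*(L - 39157) = (-35016 + 46712)*(37217/2 - 39157) = 11696*(-41097/2) = -240335256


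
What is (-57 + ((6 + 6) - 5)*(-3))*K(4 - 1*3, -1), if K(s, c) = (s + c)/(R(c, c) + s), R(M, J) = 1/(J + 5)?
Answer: 0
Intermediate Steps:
R(M, J) = 1/(5 + J)
K(s, c) = (c + s)/(s + 1/(5 + c)) (K(s, c) = (s + c)/(1/(5 + c) + s) = (c + s)/(s + 1/(5 + c)))
(-57 + ((6 + 6) - 5)*(-3))*K(4 - 1*3, -1) = (-57 + ((6 + 6) - 5)*(-3))*((5 - 1)*(-1 + (4 - 1*3))/(1 + (4 - 1*3)*(5 - 1))) = (-57 + (12 - 5)*(-3))*(4*(-1 + (4 - 3))/(1 + (4 - 3)*4)) = (-57 + 7*(-3))*(4*(-1 + 1)/(1 + 1*4)) = (-57 - 21)*(4*0/(1 + 4)) = -78*4*0/5 = -78*0 = 0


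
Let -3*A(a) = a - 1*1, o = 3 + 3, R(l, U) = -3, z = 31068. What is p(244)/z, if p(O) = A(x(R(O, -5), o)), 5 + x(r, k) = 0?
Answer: 1/15534 ≈ 6.4375e-5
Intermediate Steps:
o = 6
x(r, k) = -5 (x(r, k) = -5 + 0 = -5)
A(a) = 1/3 - a/3 (A(a) = -(a - 1*1)/3 = -(a - 1)/3 = -(-1 + a)/3 = 1/3 - a/3)
p(O) = 2 (p(O) = 1/3 - 1/3*(-5) = 1/3 + 5/3 = 2)
p(244)/z = 2/31068 = 2*(1/31068) = 1/15534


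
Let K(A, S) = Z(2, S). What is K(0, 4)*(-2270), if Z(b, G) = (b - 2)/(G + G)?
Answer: 0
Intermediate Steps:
Z(b, G) = (-2 + b)/(2*G) (Z(b, G) = (-2 + b)/((2*G)) = (-2 + b)*(1/(2*G)) = (-2 + b)/(2*G))
K(A, S) = 0 (K(A, S) = (-2 + 2)/(2*S) = (1/2)*0/S = 0)
K(0, 4)*(-2270) = 0*(-2270) = 0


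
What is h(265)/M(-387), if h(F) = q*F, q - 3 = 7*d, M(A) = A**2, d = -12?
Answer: -265/1849 ≈ -0.14332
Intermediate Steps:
q = -81 (q = 3 + 7*(-12) = 3 - 84 = -81)
h(F) = -81*F
h(265)/M(-387) = (-81*265)/((-387)**2) = -21465/149769 = -21465*1/149769 = -265/1849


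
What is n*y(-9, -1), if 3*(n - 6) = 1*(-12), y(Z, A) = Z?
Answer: -18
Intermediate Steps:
n = 2 (n = 6 + (1*(-12))/3 = 6 + (⅓)*(-12) = 6 - 4 = 2)
n*y(-9, -1) = 2*(-9) = -18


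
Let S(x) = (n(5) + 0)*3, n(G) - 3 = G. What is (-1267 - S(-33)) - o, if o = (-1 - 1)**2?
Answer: -1295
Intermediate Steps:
n(G) = 3 + G
S(x) = 24 (S(x) = ((3 + 5) + 0)*3 = (8 + 0)*3 = 8*3 = 24)
o = 4 (o = (-2)**2 = 4)
(-1267 - S(-33)) - o = (-1267 - 1*24) - 1*4 = (-1267 - 24) - 4 = -1291 - 4 = -1295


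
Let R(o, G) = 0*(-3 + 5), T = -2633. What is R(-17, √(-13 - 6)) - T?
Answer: 2633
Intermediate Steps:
R(o, G) = 0 (R(o, G) = 0*2 = 0)
R(-17, √(-13 - 6)) - T = 0 - 1*(-2633) = 0 + 2633 = 2633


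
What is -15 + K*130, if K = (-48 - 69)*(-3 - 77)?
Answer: 1216785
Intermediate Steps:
K = 9360 (K = -117*(-80) = 9360)
-15 + K*130 = -15 + 9360*130 = -15 + 1216800 = 1216785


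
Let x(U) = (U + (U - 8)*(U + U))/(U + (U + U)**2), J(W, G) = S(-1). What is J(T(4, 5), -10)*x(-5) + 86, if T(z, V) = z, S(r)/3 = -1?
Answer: 1559/19 ≈ 82.053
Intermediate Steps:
S(r) = -3 (S(r) = 3*(-1) = -3)
J(W, G) = -3
x(U) = (U + 2*U*(-8 + U))/(U + 4*U**2) (x(U) = (U + (-8 + U)*(2*U))/(U + (2*U)**2) = (U + 2*U*(-8 + U))/(U + 4*U**2))
J(T(4, 5), -10)*x(-5) + 86 = -3*(-15 + 2*(-5))/(1 + 4*(-5)) + 86 = -3*(-15 - 10)/(1 - 20) + 86 = -3*(-25)/(-19) + 86 = -(-3)*(-25)/19 + 86 = -3*25/19 + 86 = -75/19 + 86 = 1559/19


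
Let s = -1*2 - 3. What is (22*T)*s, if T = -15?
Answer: 1650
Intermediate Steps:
s = -5 (s = -2 - 3 = -5)
(22*T)*s = (22*(-15))*(-5) = -330*(-5) = 1650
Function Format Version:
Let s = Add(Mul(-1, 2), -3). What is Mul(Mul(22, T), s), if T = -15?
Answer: 1650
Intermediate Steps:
s = -5 (s = Add(-2, -3) = -5)
Mul(Mul(22, T), s) = Mul(Mul(22, -15), -5) = Mul(-330, -5) = 1650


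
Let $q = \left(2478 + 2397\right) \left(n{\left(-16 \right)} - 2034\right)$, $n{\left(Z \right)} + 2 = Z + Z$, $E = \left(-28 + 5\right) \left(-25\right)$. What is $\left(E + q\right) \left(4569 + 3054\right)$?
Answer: $-76846891275$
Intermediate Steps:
$E = 575$ ($E = \left(-23\right) \left(-25\right) = 575$)
$n{\left(Z \right)} = -2 + 2 Z$ ($n{\left(Z \right)} = -2 + \left(Z + Z\right) = -2 + 2 Z$)
$q = -10081500$ ($q = \left(2478 + 2397\right) \left(\left(-2 + 2 \left(-16\right)\right) - 2034\right) = 4875 \left(\left(-2 - 32\right) - 2034\right) = 4875 \left(-34 - 2034\right) = 4875 \left(-2068\right) = -10081500$)
$\left(E + q\right) \left(4569 + 3054\right) = \left(575 - 10081500\right) \left(4569 + 3054\right) = \left(-10080925\right) 7623 = -76846891275$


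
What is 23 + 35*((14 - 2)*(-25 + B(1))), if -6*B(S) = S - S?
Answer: -10477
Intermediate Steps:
B(S) = 0 (B(S) = -(S - S)/6 = -⅙*0 = 0)
23 + 35*((14 - 2)*(-25 + B(1))) = 23 + 35*((14 - 2)*(-25 + 0)) = 23 + 35*(12*(-25)) = 23 + 35*(-300) = 23 - 10500 = -10477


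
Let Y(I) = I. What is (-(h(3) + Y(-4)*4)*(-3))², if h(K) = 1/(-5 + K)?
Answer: 9801/4 ≈ 2450.3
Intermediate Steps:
(-(h(3) + Y(-4)*4)*(-3))² = (-(1/(-5 + 3) - 4*4)*(-3))² = (-(1/(-2) - 16)*(-3))² = (-(-½ - 16)*(-3))² = (-1*(-33/2)*(-3))² = ((33/2)*(-3))² = (-99/2)² = 9801/4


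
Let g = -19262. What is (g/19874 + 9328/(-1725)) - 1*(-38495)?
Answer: 659746000064/17141325 ≈ 38489.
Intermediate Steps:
(g/19874 + 9328/(-1725)) - 1*(-38495) = (-19262/19874 + 9328/(-1725)) - 1*(-38495) = (-19262*1/19874 + 9328*(-1/1725)) + 38495 = (-9631/9937 - 9328/1725) + 38495 = -109305811/17141325 + 38495 = 659746000064/17141325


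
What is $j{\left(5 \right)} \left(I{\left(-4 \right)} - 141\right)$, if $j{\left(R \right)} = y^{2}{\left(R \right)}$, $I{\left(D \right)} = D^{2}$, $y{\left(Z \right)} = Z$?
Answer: $-3125$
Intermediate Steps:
$j{\left(R \right)} = R^{2}$
$j{\left(5 \right)} \left(I{\left(-4 \right)} - 141\right) = 5^{2} \left(\left(-4\right)^{2} - 141\right) = 25 \left(16 - 141\right) = 25 \left(-125\right) = -3125$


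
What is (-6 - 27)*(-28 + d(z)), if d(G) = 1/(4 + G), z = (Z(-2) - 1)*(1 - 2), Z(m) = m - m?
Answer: 4587/5 ≈ 917.40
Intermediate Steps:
Z(m) = 0
z = 1 (z = (0 - 1)*(1 - 2) = -1*(-1) = 1)
(-6 - 27)*(-28 + d(z)) = (-6 - 27)*(-28 + 1/(4 + 1)) = -33*(-28 + 1/5) = -33*(-28 + ⅕) = -33*(-139/5) = 4587/5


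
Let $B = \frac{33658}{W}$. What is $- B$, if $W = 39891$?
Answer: $- \frac{33658}{39891} \approx -0.84375$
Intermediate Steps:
$B = \frac{33658}{39891} \approx 0.84375$
$- B = \left(-1\right) \frac{33658}{39891} = - \frac{33658}{39891}$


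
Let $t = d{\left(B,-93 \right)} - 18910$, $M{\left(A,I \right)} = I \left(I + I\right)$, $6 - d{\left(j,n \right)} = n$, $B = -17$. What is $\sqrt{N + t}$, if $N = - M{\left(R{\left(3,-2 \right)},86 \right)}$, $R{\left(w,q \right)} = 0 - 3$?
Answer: $i \sqrt{33603} \approx 183.31 i$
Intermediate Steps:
$d{\left(j,n \right)} = 6 - n$
$R{\left(w,q \right)} = -3$
$M{\left(A,I \right)} = 2 I^{2}$ ($M{\left(A,I \right)} = I 2 I = 2 I^{2}$)
$N = -14792$ ($N = - 2 \cdot 86^{2} = - 2 \cdot 7396 = \left(-1\right) 14792 = -14792$)
$t = -18811$ ($t = \left(6 - -93\right) - 18910 = \left(6 + 93\right) - 18910 = 99 - 18910 = -18811$)
$\sqrt{N + t} = \sqrt{-14792 - 18811} = \sqrt{-33603} = i \sqrt{33603}$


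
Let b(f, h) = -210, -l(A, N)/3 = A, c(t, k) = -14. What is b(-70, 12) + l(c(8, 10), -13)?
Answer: -168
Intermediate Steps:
l(A, N) = -3*A
b(-70, 12) + l(c(8, 10), -13) = -210 - 3*(-14) = -210 + 42 = -168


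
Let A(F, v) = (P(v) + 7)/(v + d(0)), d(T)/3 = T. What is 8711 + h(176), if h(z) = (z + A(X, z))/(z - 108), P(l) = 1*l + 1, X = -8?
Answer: 13035551/1496 ≈ 8713.6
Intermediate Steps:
P(l) = 1 + l (P(l) = l + 1 = 1 + l)
d(T) = 3*T
A(F, v) = (8 + v)/v (A(F, v) = ((1 + v) + 7)/(v + 3*0) = (8 + v)/(v + 0) = (8 + v)/v)
h(z) = (z + (8 + z)/z)/(-108 + z) (h(z) = (z + (8 + z)/z)/(z - 108) = (z + (8 + z)/z)/(-108 + z))
8711 + h(176) = 8711 + (8 + 176 + 176²)/(176*(-108 + 176)) = 8711 + (1/176)*(8 + 176 + 30976)/68 = 8711 + (1/176)*(1/68)*31160 = 8711 + 3895/1496 = 13035551/1496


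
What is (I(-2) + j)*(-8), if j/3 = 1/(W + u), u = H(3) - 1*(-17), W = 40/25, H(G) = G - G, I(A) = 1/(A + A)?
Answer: 22/31 ≈ 0.70968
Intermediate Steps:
I(A) = 1/(2*A)
H(G) = 0
W = 8/5 (W = 40*(1/25) = 8/5 ≈ 1.6000)
u = 17 (u = 0 - 1*(-17) = 0 + 17 = 17)
j = 5/31 (j = 3/(8/5 + 17) = 3/(93/5) = 3*(5/93) = 5/31 ≈ 0.16129)
(I(-2) + j)*(-8) = ((1/2)/(-2) + 5/31)*(-8) = ((1/2)*(-1/2) + 5/31)*(-8) = (-1/4 + 5/31)*(-8) = -11/124*(-8) = 22/31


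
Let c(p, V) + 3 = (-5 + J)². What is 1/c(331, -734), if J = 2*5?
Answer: 1/22 ≈ 0.045455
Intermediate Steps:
J = 10
c(p, V) = 22 (c(p, V) = -3 + (-5 + 10)² = -3 + 5² = -3 + 25 = 22)
1/c(331, -734) = 1/22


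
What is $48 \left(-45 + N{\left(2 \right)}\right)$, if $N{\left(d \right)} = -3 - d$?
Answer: $-2400$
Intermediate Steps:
$48 \left(-45 + N{\left(2 \right)}\right) = 48 \left(-45 - 5\right) = 48 \left(-50\right) = -2400$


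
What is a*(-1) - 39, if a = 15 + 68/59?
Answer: -3254/59 ≈ -55.153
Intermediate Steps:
a = 953/59 (a = 15 + 68*(1/59) = 15 + 68/59 = 953/59 ≈ 16.153)
a*(-1) - 39 = (953/59)*(-1) - 39 = -953/59 - 39 = -3254/59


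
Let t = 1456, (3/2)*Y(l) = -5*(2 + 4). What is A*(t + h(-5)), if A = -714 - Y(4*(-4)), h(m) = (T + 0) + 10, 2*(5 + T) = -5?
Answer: -1012199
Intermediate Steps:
T = -15/2 (T = -5 + (½)*(-5) = -5 - 5/2 = -15/2 ≈ -7.5000)
Y(l) = -20 (Y(l) = 2*(-5*(2 + 4))/3 = 2*(-5*6)/3 = (⅔)*(-30) = -20)
h(m) = 5/2 (h(m) = (-15/2 + 0) + 10 = -15/2 + 10 = 5/2)
A = -694 (A = -714 - 1*(-20) = -714 + 20 = -694)
A*(t + h(-5)) = -694*(1456 + 5/2) = -694*2917/2 = -1012199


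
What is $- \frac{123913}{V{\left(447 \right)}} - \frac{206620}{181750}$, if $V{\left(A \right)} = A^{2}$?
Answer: $- \frac{6380572333}{3631528575} \approx -1.757$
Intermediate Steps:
$- \frac{123913}{V{\left(447 \right)}} - \frac{206620}{181750} = - \frac{123913}{447^{2}} - \frac{206620}{181750} = - \frac{123913}{199809} - \frac{20662}{18175} = - \frac{6380572333}{3631528575}$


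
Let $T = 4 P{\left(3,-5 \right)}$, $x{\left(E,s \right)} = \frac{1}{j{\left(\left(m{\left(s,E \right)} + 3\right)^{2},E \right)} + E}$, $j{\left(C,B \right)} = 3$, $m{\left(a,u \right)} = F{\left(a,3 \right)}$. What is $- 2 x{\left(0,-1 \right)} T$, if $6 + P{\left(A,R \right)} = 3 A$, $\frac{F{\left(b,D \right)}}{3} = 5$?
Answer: $-8$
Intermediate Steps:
$F{\left(b,D \right)} = 15$ ($F{\left(b,D \right)} = 3 \cdot 5 = 15$)
$P{\left(A,R \right)} = -6 + 3 A$
$m{\left(a,u \right)} = 15$
$x{\left(E,s \right)} = \frac{1}{3 + E}$
$T = 12$ ($T = 4 \left(-6 + 3 \cdot 3\right) = 4 \left(-6 + 9\right) = 4 \cdot 3 = 12$)
$- 2 x{\left(0,-1 \right)} T = - \frac{2}{3 + 0} \cdot 12 = - \frac{2}{3} \cdot 12 = \left(-2\right) \frac{1}{3} \cdot 12 = \left(- \frac{2}{3}\right) 12 = -8$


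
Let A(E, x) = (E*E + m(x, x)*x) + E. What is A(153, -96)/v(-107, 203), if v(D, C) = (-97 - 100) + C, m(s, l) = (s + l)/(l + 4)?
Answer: 89553/23 ≈ 3893.6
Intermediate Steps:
m(s, l) = (l + s)/(4 + l)
A(E, x) = E + E**2 + 2*x**2/(4 + x) (A(E, x) = (E*E + ((x + x)/(4 + x))*x) + E = (E**2 + ((2*x)/(4 + x))*x) + E = (E**2 + (2*x/(4 + x))*x) + E = (E**2 + 2*x**2/(4 + x)) + E = E + E**2 + 2*x**2/(4 + x))
v(D, C) = -197 + C
A(153, -96)/v(-107, 203) = ((2*(-96)**2 + 153*(1 + 153)*(4 - 96))/(4 - 96))/(-197 + 203) = ((2*9216 + 153*154*(-92))/(-92))/6 = -(18432 - 2167704)/92*(1/6) = -1/92*(-2149272)*(1/6) = (537318/23)*(1/6) = 89553/23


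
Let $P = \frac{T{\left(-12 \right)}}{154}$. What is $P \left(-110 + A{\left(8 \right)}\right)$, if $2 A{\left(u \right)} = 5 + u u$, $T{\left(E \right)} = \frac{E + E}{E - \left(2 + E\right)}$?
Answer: $- \frac{453}{77} \approx -5.8831$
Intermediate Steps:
$T{\left(E \right)} = - E$ ($T{\left(E \right)} = \frac{2 E}{-2} = 2 E \left(- \frac{1}{2}\right) = - E$)
$A{\left(u \right)} = \frac{5}{2} + \frac{u^{2}}{2}$ ($A{\left(u \right)} = \frac{5 + u u}{2} = \frac{5 + u^{2}}{2} = \frac{5}{2} + \frac{u^{2}}{2}$)
$P = \frac{6}{77}$ ($P = \frac{\left(-1\right) \left(-12\right)}{154} = 12 \cdot \frac{1}{154} = \frac{6}{77} \approx 0.077922$)
$P \left(-110 + A{\left(8 \right)}\right) = \frac{6 \left(-110 + \left(\frac{5}{2} + \frac{8^{2}}{2}\right)\right)}{77} = \frac{6 \left(-110 + \left(\frac{5}{2} + \frac{1}{2} \cdot 64\right)\right)}{77} = \frac{6 \left(-110 + \left(\frac{5}{2} + 32\right)\right)}{77} = \frac{6 \left(-110 + \frac{69}{2}\right)}{77} = \frac{6}{77} \left(- \frac{151}{2}\right) = - \frac{453}{77}$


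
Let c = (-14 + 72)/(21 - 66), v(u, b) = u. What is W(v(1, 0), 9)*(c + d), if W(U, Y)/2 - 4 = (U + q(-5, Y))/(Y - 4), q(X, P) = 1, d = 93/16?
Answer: 35827/900 ≈ 39.808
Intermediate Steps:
d = 93/16 (d = 93*(1/16) = 93/16 ≈ 5.8125)
c = -58/45 (c = 58/(-45) = 58*(-1/45) = -58/45 ≈ -1.2889)
W(U, Y) = 8 + 2*(1 + U)/(-4 + Y) (W(U, Y) = 8 + 2*((U + 1)/(Y - 4)) = 8 + 2*((1 + U)/(-4 + Y)) = 8 + 2*(1 + U)/(-4 + Y))
W(v(1, 0), 9)*(c + d) = (2*(-15 + 1 + 4*9)/(-4 + 9))*(-58/45 + 93/16) = (2*(-15 + 1 + 36)/5)*(3257/720) = (2*(⅕)*22)*(3257/720) = (44/5)*(3257/720) = 35827/900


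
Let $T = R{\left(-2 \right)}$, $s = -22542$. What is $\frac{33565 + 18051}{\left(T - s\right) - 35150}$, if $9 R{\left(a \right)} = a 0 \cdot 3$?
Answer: $- \frac{1613}{394} \approx -4.0939$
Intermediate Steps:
$R{\left(a \right)} = 0$ ($R{\left(a \right)} = \frac{a 0 \cdot 3}{9} = \frac{0 \cdot 3}{9} = \frac{1}{9} \cdot 0 = 0$)
$T = 0$
$\frac{33565 + 18051}{\left(T - s\right) - 35150} = \frac{33565 + 18051}{\left(0 - -22542\right) - 35150} = \frac{51616}{\left(0 + 22542\right) - 35150} = \frac{51616}{22542 - 35150} = \frac{51616}{-12608} = 51616 \left(- \frac{1}{12608}\right) = - \frac{1613}{394}$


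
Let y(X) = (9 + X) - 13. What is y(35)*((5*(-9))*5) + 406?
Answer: -6569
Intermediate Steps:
y(X) = -4 + X
y(35)*((5*(-9))*5) + 406 = (-4 + 35)*((5*(-9))*5) + 406 = 31*(-45*5) + 406 = 31*(-225) + 406 = -6975 + 406 = -6569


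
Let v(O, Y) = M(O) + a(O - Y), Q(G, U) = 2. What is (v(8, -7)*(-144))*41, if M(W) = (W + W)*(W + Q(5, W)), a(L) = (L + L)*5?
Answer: -1830240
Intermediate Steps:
a(L) = 10*L (a(L) = (2*L)*5 = 10*L)
M(W) = 2*W*(2 + W) (M(W) = (W + W)*(W + 2) = (2*W)*(2 + W) = 2*W*(2 + W))
v(O, Y) = -10*Y + 10*O + 2*O*(2 + O) (v(O, Y) = 2*O*(2 + O) + 10*(O - Y) = 2*O*(2 + O) + (-10*Y + 10*O) = -10*Y + 10*O + 2*O*(2 + O))
(v(8, -7)*(-144))*41 = ((-10*(-7) + 2*8² + 14*8)*(-144))*41 = ((70 + 2*64 + 112)*(-144))*41 = ((70 + 128 + 112)*(-144))*41 = (310*(-144))*41 = -44640*41 = -1830240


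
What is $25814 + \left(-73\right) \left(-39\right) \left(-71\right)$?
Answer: $-176323$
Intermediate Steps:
$25814 + \left(-73\right) \left(-39\right) \left(-71\right) = 25814 + 2847 \left(-71\right) = 25814 - 202137 = -176323$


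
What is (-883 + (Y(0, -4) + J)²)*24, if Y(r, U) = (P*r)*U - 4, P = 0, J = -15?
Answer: -12528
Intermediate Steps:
Y(r, U) = -4 (Y(r, U) = (0*r)*U - 4 = 0*U - 4 = 0 - 4 = -4)
(-883 + (Y(0, -4) + J)²)*24 = (-883 + (-4 - 15)²)*24 = (-883 + (-19)²)*24 = (-883 + 361)*24 = -522*24 = -12528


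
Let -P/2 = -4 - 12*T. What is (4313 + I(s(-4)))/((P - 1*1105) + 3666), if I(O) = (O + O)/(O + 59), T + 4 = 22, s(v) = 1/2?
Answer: 513249/357119 ≈ 1.4372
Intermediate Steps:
s(v) = ½
T = 18 (T = -4 + 22 = 18)
P = 440 (P = -2*(-4 - 12*18) = -2*(-4 - 216) = -2*(-220) = 440)
I(O) = 2*O/(59 + O) (I(O) = (2*O)/(59 + O) = 2*O/(59 + O))
(4313 + I(s(-4)))/((P - 1*1105) + 3666) = (4313 + 2*(½)/(59 + ½))/((440 - 1*1105) + 3666) = (4313 + 2*(½)/(119/2))/((440 - 1105) + 3666) = (4313 + 2*(½)*(2/119))/(-665 + 3666) = (4313 + 2/119)/3001 = (513249/119)*(1/3001) = 513249/357119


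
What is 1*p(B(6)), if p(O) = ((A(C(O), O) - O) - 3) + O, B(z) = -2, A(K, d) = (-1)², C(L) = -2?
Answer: -2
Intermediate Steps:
A(K, d) = 1
p(O) = -2 (p(O) = ((1 - O) - 3) + O = (-2 - O) + O = -2)
1*p(B(6)) = 1*(-2) = -2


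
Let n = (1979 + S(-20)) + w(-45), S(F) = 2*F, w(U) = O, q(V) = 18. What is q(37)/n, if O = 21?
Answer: 9/980 ≈ 0.0091837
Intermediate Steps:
w(U) = 21
n = 1960 (n = (1979 + 2*(-20)) + 21 = (1979 - 40) + 21 = 1939 + 21 = 1960)
q(37)/n = 18/1960 = 18*(1/1960) = 9/980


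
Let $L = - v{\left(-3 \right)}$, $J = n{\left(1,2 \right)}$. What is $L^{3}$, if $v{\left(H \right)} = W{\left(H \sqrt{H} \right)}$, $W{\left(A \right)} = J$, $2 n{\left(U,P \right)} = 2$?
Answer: $-1$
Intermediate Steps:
$n{\left(U,P \right)} = 1$ ($n{\left(U,P \right)} = \frac{1}{2} \cdot 2 = 1$)
$J = 1$
$W{\left(A \right)} = 1$
$v{\left(H \right)} = 1$
$L = -1$ ($L = \left(-1\right) 1 = -1$)
$L^{3} = \left(-1\right)^{3} = -1$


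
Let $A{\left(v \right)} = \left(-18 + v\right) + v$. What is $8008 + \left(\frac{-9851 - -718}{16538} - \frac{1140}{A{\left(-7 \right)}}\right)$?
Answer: $\frac{532065349}{66152} \approx 8043.1$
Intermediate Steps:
$A{\left(v \right)} = -18 + 2 v$
$8008 + \left(\frac{-9851 - -718}{16538} - \frac{1140}{A{\left(-7 \right)}}\right) = 8008 - \left(\frac{1140}{-18 + 2 \left(-7\right)} - \frac{-9851 - -718}{16538}\right) = 8008 - \left(\frac{1140}{-18 - 14} - \left(-9851 + 718\right) \frac{1}{16538}\right) = 8008 - \left(\frac{9133}{16538} + \frac{1140}{-32}\right) = 8008 - - \frac{2320133}{66152} = 8008 + \left(- \frac{9133}{16538} + \frac{285}{8}\right) = 8008 + \frac{2320133}{66152} = \frac{532065349}{66152}$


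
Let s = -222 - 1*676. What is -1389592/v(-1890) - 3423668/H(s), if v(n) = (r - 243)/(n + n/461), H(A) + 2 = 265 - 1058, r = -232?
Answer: -38554985465396/6963405 ≈ -5.5368e+6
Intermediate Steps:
s = -898 (s = -222 - 676 = -898)
H(A) = -795 (H(A) = -2 + (265 - 1058) = -2 - 793 = -795)
v(n) = -218975/(462*n) (v(n) = (-232 - 243)/(n + n/461) = -475/(n + n*(1/461)) = -475/(n + n/461) = -475*461/(462*n) = -218975/(462*n))
-1389592/v(-1890) - 3423668/H(s) = -1389592/((-218975/462/(-1890))) - 3423668/(-795) = -1389592/((-218975/462*(-1/1890))) - 3423668*(-1/795) = -1389592/43795/174636 + 3423668/795 = -1389592*174636/43795 + 3423668/795 = -242672788512/43795 + 3423668/795 = -38554985465396/6963405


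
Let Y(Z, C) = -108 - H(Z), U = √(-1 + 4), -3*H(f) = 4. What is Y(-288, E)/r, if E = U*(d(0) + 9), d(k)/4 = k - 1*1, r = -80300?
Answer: 16/12045 ≈ 0.0013284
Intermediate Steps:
H(f) = -4/3 (H(f) = -⅓*4 = -4/3)
d(k) = -4 + 4*k (d(k) = 4*(k - 1*1) = 4*(k - 1) = 4*(-1 + k) = -4 + 4*k)
U = √3 ≈ 1.7320
E = 5*√3 (E = √3*((-4 + 4*0) + 9) = √3*((-4 + 0) + 9) = √3*(-4 + 9) = √3*5 = 5*√3 ≈ 8.6602)
Y(Z, C) = -320/3 (Y(Z, C) = -108 - 1*(-4/3) = -108 + 4/3 = -320/3)
Y(-288, E)/r = -320/3/(-80300) = -320/3*(-1/80300) = 16/12045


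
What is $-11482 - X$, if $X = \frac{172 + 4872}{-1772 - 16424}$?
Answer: $- \frac{52230357}{4549} \approx -11482.0$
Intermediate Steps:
$X = - \frac{1261}{4549}$ ($X = \frac{5044}{-18196} = 5044 \left(- \frac{1}{18196}\right) = - \frac{1261}{4549} \approx -0.2772$)
$-11482 - X = -11482 - - \frac{1261}{4549} = -11482 + \frac{1261}{4549} = - \frac{52230357}{4549}$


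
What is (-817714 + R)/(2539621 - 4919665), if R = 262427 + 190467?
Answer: 91205/595011 ≈ 0.15328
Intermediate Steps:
R = 452894
(-817714 + R)/(2539621 - 4919665) = (-817714 + 452894)/(2539621 - 4919665) = -364820/(-2380044) = -364820*(-1/2380044) = 91205/595011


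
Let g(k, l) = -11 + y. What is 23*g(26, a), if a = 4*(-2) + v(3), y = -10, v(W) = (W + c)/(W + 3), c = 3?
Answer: -483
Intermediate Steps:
v(W) = 1 (v(W) = (W + 3)/(W + 3) = (3 + W)/(3 + W) = 1)
a = -7 (a = 4*(-2) + 1 = -8 + 1 = -7)
g(k, l) = -21 (g(k, l) = -11 - 10 = -21)
23*g(26, a) = 23*(-21) = -483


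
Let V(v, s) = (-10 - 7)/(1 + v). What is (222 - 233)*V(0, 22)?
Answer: 187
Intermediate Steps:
V(v, s) = -17/(1 + v)
(222 - 233)*V(0, 22) = (222 - 233)*(-17/(1 + 0)) = -(-187)/1 = -(-187) = -11*(-17) = 187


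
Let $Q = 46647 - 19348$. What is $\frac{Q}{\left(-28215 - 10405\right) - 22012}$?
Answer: $- \frac{27299}{60632} \approx -0.45024$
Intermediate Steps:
$Q = 27299$ ($Q = 46647 - 19348 = 27299$)
$\frac{Q}{\left(-28215 - 10405\right) - 22012} = \frac{27299}{\left(-28215 - 10405\right) - 22012} = \frac{27299}{-38620 - 22012} = \frac{27299}{-60632} = 27299 \left(- \frac{1}{60632}\right) = - \frac{27299}{60632}$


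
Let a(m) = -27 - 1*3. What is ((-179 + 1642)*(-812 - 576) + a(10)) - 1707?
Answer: -2032381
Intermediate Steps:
a(m) = -30 (a(m) = -27 - 3 = -30)
((-179 + 1642)*(-812 - 576) + a(10)) - 1707 = ((-179 + 1642)*(-812 - 576) - 30) - 1707 = (1463*(-1388) - 30) - 1707 = (-2030644 - 30) - 1707 = -2030674 - 1707 = -2032381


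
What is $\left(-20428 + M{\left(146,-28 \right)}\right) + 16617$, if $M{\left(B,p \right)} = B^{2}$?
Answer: $17505$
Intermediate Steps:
$\left(-20428 + M{\left(146,-28 \right)}\right) + 16617 = \left(-20428 + 146^{2}\right) + 16617 = \left(-20428 + 21316\right) + 16617 = 888 + 16617 = 17505$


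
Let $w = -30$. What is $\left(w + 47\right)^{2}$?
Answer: $289$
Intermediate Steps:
$\left(w + 47\right)^{2} = \left(-30 + 47\right)^{2} = 17^{2} = 289$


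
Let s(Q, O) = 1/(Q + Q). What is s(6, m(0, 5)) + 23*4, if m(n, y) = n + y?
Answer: 1105/12 ≈ 92.083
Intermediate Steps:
s(Q, O) = 1/(2*Q)
s(6, m(0, 5)) + 23*4 = (½)/6 + 23*4 = (½)*(⅙) + 92 = 1/12 + 92 = 1105/12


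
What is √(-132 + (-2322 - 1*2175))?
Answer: I*√4629 ≈ 68.037*I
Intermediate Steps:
√(-132 + (-2322 - 1*2175)) = √(-132 + (-2322 - 2175)) = √(-132 - 4497) = √(-4629) = I*√4629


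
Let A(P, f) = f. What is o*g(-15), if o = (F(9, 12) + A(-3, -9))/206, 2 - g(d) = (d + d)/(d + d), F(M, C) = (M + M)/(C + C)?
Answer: -33/824 ≈ -0.040049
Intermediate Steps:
F(M, C) = M/C (F(M, C) = (2*M)/((2*C)) = (2*M)*(1/(2*C)) = M/C)
g(d) = 1 (g(d) = 2 - (d + d)/(d + d) = 2 - 2*d/(2*d) = 2 - 2*d*1/(2*d) = 2 - 1*1 = 2 - 1 = 1)
o = -33/824 (o = (9/12 - 9)/206 = (9*(1/12) - 9)*(1/206) = (¾ - 9)*(1/206) = -33/4*1/206 = -33/824 ≈ -0.040049)
o*g(-15) = -33/824*1 = -33/824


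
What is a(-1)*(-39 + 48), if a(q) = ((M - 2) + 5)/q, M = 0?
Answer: -27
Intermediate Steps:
a(q) = 3/q (a(q) = ((0 - 2) + 5)/q = (-2 + 5)/q = 3/q)
a(-1)*(-39 + 48) = (3/(-1))*(-39 + 48) = (3*(-1))*9 = -3*9 = -27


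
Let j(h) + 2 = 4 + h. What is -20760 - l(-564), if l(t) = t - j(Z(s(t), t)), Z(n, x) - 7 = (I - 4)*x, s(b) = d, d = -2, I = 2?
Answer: -19059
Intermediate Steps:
s(b) = -2
Z(n, x) = 7 - 2*x (Z(n, x) = 7 + (2 - 4)*x = 7 - 2*x)
j(h) = 2 + h (j(h) = -2 + (4 + h) = 2 + h)
l(t) = -9 + 3*t (l(t) = t - (2 + (7 - 2*t)) = t - (9 - 2*t) = t + (-9 + 2*t) = -9 + 3*t)
-20760 - l(-564) = -20760 - (-9 + 3*(-564)) = -20760 - (-9 - 1692) = -20760 - 1*(-1701) = -20760 + 1701 = -19059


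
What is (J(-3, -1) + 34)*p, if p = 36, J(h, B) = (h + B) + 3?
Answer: 1188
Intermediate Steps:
J(h, B) = 3 + B + h (J(h, B) = (B + h) + 3 = 3 + B + h)
(J(-3, -1) + 34)*p = ((3 - 1 - 3) + 34)*36 = (-1 + 34)*36 = 33*36 = 1188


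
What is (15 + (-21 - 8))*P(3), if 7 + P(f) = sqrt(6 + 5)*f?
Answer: 98 - 42*sqrt(11) ≈ -41.298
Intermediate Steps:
P(f) = -7 + f*sqrt(11) (P(f) = -7 + sqrt(6 + 5)*f = -7 + sqrt(11)*f = -7 + f*sqrt(11))
(15 + (-21 - 8))*P(3) = (15 + (-21 - 8))*(-7 + 3*sqrt(11)) = (15 - 29)*(-7 + 3*sqrt(11)) = -14*(-7 + 3*sqrt(11)) = 98 - 42*sqrt(11)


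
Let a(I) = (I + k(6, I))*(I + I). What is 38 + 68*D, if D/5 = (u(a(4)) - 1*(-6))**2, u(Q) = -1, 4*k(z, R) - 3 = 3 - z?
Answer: 8538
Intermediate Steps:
k(z, R) = 3/2 - z/4 (k(z, R) = 3/4 + (3 - z)/4 = 3/4 + (3/4 - z/4) = 3/2 - z/4)
a(I) = 2*I**2 (a(I) = (I + (3/2 - 1/4*6))*(I + I) = (I + (3/2 - 3/2))*(2*I) = (I + 0)*(2*I) = I*(2*I) = 2*I**2)
D = 125 (D = 5*(-1 - 1*(-6))**2 = 5*(-1 + 6)**2 = 5*5**2 = 5*25 = 125)
38 + 68*D = 38 + 68*125 = 38 + 8500 = 8538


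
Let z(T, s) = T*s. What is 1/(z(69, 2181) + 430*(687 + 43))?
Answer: 1/464389 ≈ 2.1534e-6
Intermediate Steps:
1/(z(69, 2181) + 430*(687 + 43)) = 1/(69*2181 + 430*(687 + 43)) = 1/(150489 + 430*730) = 1/(150489 + 313900) = 1/464389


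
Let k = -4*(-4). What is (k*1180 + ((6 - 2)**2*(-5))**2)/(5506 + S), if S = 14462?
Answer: 395/312 ≈ 1.2660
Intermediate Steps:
k = 16
(k*1180 + ((6 - 2)**2*(-5))**2)/(5506 + S) = (16*1180 + ((6 - 2)**2*(-5))**2)/(5506 + 14462) = (18880 + (4**2*(-5))**2)/19968 = (18880 + (16*(-5))**2)*(1/19968) = (18880 + (-80)**2)*(1/19968) = (18880 + 6400)*(1/19968) = 25280*(1/19968) = 395/312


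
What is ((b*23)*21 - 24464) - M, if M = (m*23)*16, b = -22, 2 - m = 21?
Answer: -28098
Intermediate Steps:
m = -19 (m = 2 - 1*21 = 2 - 21 = -19)
M = -6992 (M = -19*23*16 = -437*16 = -6992)
((b*23)*21 - 24464) - M = (-22*23*21 - 24464) - 1*(-6992) = (-506*21 - 24464) + 6992 = (-10626 - 24464) + 6992 = -35090 + 6992 = -28098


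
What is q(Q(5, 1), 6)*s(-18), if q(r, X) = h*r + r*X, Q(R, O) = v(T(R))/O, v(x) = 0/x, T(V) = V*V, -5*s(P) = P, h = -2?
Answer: 0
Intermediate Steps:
s(P) = -P/5
T(V) = V²
v(x) = 0
Q(R, O) = 0 (Q(R, O) = 0/O = 0)
q(r, X) = -2*r + X*r (q(r, X) = -2*r + r*X = -2*r + X*r)
q(Q(5, 1), 6)*s(-18) = (0*(-2 + 6))*(-⅕*(-18)) = (0*4)*(18/5) = 0*(18/5) = 0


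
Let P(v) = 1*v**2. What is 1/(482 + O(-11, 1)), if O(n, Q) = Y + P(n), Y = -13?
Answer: 1/590 ≈ 0.0016949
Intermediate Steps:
P(v) = v**2
O(n, Q) = -13 + n**2
1/(482 + O(-11, 1)) = 1/(482 + (-13 + (-11)**2)) = 1/(482 + (-13 + 121)) = 1/(482 + 108) = 1/590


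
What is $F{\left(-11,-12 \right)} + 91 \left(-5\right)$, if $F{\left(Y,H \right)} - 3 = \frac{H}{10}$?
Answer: $- \frac{2266}{5} \approx -453.2$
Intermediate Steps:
$F{\left(Y,H \right)} = 3 + \frac{H}{10}$
$F{\left(-11,-12 \right)} + 91 \left(-5\right) = \left(3 + \frac{1}{10} \left(-12\right)\right) + 91 \left(-5\right) = \left(3 - \frac{6}{5}\right) - 455 = \frac{9}{5} - 455 = - \frac{2266}{5}$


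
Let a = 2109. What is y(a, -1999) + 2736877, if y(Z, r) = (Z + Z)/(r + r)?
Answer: 5471015014/1999 ≈ 2.7369e+6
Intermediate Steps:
y(Z, r) = Z/r (y(Z, r) = (2*Z)/((2*r)) = (2*Z)*(1/(2*r)) = Z/r)
y(a, -1999) + 2736877 = 2109/(-1999) + 2736877 = 2109*(-1/1999) + 2736877 = -2109/1999 + 2736877 = 5471015014/1999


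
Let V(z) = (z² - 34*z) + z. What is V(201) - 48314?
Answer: -14546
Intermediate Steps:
V(z) = z² - 33*z
V(201) - 48314 = 201*(-33 + 201) - 48314 = 201*168 - 48314 = 33768 - 48314 = -14546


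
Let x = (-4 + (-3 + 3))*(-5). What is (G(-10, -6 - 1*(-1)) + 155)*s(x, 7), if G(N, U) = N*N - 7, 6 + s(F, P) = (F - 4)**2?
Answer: 62000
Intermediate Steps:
x = 20 (x = (-4 + 0)*(-5) = -4*(-5) = 20)
s(F, P) = -6 + (-4 + F)**2 (s(F, P) = -6 + (F - 4)**2 = -6 + (-4 + F)**2)
G(N, U) = -7 + N**2 (G(N, U) = N**2 - 7 = -7 + N**2)
(G(-10, -6 - 1*(-1)) + 155)*s(x, 7) = ((-7 + (-10)**2) + 155)*(-6 + (-4 + 20)**2) = ((-7 + 100) + 155)*(-6 + 16**2) = (93 + 155)*(-6 + 256) = 248*250 = 62000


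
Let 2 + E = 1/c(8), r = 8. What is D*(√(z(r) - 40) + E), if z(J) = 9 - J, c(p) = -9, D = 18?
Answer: -38 + 18*I*√39 ≈ -38.0 + 112.41*I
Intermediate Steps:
E = -19/9 (E = -2 + 1/(-9) = -2 - ⅑ = -19/9 ≈ -2.1111)
D*(√(z(r) - 40) + E) = 18*(√((9 - 1*8) - 40) - 19/9) = 18*(√((9 - 8) - 40) - 19/9) = 18*(√(1 - 40) - 19/9) = 18*(√(-39) - 19/9) = 18*(I*√39 - 19/9) = 18*(-19/9 + I*√39) = -38 + 18*I*√39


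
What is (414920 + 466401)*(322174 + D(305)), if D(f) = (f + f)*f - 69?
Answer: 447847672755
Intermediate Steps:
D(f) = -69 + 2*f² (D(f) = (2*f)*f - 69 = 2*f² - 69 = -69 + 2*f²)
(414920 + 466401)*(322174 + D(305)) = (414920 + 466401)*(322174 + (-69 + 2*305²)) = 881321*(322174 + (-69 + 2*93025)) = 881321*(322174 + (-69 + 186050)) = 881321*(322174 + 185981) = 881321*508155 = 447847672755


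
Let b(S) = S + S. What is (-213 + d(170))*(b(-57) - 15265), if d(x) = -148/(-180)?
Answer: 146838692/45 ≈ 3.2631e+6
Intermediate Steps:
d(x) = 37/45 (d(x) = -148*(-1/180) = 37/45)
b(S) = 2*S
(-213 + d(170))*(b(-57) - 15265) = (-213 + 37/45)*(2*(-57) - 15265) = -9548*(-114 - 15265)/45 = -9548/45*(-15379) = 146838692/45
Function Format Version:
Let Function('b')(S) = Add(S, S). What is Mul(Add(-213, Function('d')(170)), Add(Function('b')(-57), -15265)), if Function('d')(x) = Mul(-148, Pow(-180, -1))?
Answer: Rational(146838692, 45) ≈ 3.2631e+6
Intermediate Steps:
Function('d')(x) = Rational(37, 45) (Function('d')(x) = Mul(-148, Rational(-1, 180)) = Rational(37, 45))
Function('b')(S) = Mul(2, S)
Mul(Add(-213, Function('d')(170)), Add(Function('b')(-57), -15265)) = Mul(Add(-213, Rational(37, 45)), Add(Mul(2, -57), -15265)) = Mul(Rational(-9548, 45), Add(-114, -15265)) = Mul(Rational(-9548, 45), -15379) = Rational(146838692, 45)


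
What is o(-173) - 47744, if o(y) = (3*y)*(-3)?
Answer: -46187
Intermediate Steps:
o(y) = -9*y
o(-173) - 47744 = -9*(-173) - 47744 = 1557 - 47744 = -46187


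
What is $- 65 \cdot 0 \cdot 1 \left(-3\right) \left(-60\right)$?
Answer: $0$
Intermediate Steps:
$- 65 \cdot 0 \cdot 1 \left(-3\right) \left(-60\right) = - 65 \cdot 0 \left(-3\right) \left(-60\right) = \left(-65\right) 0 \left(-60\right) = 0 \left(-60\right) = 0$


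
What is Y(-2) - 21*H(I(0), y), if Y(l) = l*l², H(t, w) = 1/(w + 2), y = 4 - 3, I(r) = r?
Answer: -15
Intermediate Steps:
y = 1
H(t, w) = 1/(2 + w)
Y(l) = l³
Y(-2) - 21*H(I(0), y) = (-2)³ - 21/(2 + 1) = -8 - 21/3 = -8 - 21*⅓ = -8 - 7 = -15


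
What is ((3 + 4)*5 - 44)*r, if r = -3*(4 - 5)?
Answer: -27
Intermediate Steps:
r = 3 (r = -3*(-1) = 3)
((3 + 4)*5 - 44)*r = ((3 + 4)*5 - 44)*3 = (7*5 - 44)*3 = (35 - 44)*3 = -9*3 = -27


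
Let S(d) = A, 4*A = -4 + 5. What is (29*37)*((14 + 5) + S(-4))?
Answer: 82621/4 ≈ 20655.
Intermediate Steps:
A = 1/4 (A = (-4 + 5)/4 = (1/4)*1 = 1/4 ≈ 0.25000)
S(d) = 1/4
(29*37)*((14 + 5) + S(-4)) = (29*37)*((14 + 5) + 1/4) = 1073*(19 + 1/4) = 1073*(77/4) = 82621/4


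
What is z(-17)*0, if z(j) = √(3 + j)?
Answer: 0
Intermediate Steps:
z(-17)*0 = √(3 - 17)*0 = √(-14)*0 = (I*√14)*0 = 0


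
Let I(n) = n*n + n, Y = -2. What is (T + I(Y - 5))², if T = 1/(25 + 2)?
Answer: 1288225/729 ≈ 1767.1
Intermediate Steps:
T = 1/27 ≈ 0.037037
I(n) = n + n² (I(n) = n² + n = n + n²)
(T + I(Y - 5))² = (1/27 + (-2 - 5)*(1 + (-2 - 5)))² = (1/27 - 7*(1 - 7))² = (1/27 - 7*(-6))² = (1/27 + 42)² = (1135/27)² = 1288225/729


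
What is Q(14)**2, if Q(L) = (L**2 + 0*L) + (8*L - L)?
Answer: 86436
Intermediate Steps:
Q(L) = L**2 + 7*L (Q(L) = (L**2 + 0) + 7*L = L**2 + 7*L)
Q(14)**2 = (14*(7 + 14))**2 = (14*21)**2 = 294**2 = 86436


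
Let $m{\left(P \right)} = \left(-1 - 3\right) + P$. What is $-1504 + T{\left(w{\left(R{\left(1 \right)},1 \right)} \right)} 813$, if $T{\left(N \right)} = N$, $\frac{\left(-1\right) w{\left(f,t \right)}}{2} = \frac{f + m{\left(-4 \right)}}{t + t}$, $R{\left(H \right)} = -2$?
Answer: $6626$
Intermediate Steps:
$m{\left(P \right)} = -4 + P$
$w{\left(f,t \right)} = - \frac{-8 + f}{t}$ ($w{\left(f,t \right)} = - 2 \frac{f - 8}{t + t} = - 2 \frac{f - 8}{2 t} = - 2 \left(-8 + f\right) \frac{1}{2 t} = - 2 \frac{-8 + f}{2 t} = - \frac{-8 + f}{t}$)
$-1504 + T{\left(w{\left(R{\left(1 \right)},1 \right)} \right)} 813 = -1504 + \frac{8 - -2}{1} \cdot 813 = -1504 + 1 \left(8 + 2\right) 813 = -1504 + 1 \cdot 10 \cdot 813 = -1504 + 10 \cdot 813 = -1504 + 8130 = 6626$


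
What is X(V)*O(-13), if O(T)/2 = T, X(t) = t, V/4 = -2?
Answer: 208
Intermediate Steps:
V = -8 (V = 4*(-2) = -8)
O(T) = 2*T
X(V)*O(-13) = -16*(-13) = -8*(-26) = 208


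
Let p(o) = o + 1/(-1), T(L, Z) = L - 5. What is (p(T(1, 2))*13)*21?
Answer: -1365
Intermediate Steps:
T(L, Z) = -5 + L
p(o) = -1 + o (p(o) = o - 1 = -1 + o)
(p(T(1, 2))*13)*21 = ((-1 + (-5 + 1))*13)*21 = ((-1 - 4)*13)*21 = -5*13*21 = -65*21 = -1365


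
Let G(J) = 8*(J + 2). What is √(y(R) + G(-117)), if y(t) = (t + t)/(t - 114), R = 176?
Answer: 2*I*√219666/31 ≈ 30.238*I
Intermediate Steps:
G(J) = 16 + 8*J (G(J) = 8*(2 + J) = 16 + 8*J)
y(t) = 2*t/(-114 + t) (y(t) = (2*t)/(-114 + t) = 2*t/(-114 + t))
√(y(R) + G(-117)) = √(2*176/(-114 + 176) + (16 + 8*(-117))) = √(2*176/62 + (16 - 936)) = √(2*176*(1/62) - 920) = √(176/31 - 920) = √(-28344/31) = 2*I*√219666/31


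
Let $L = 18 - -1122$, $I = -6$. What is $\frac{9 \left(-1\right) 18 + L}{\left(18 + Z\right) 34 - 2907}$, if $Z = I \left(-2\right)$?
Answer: $- \frac{326}{629} \approx -0.51828$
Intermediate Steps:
$Z = 12$ ($Z = \left(-6\right) \left(-2\right) = 12$)
$L = 1140$ ($L = 18 + 1122 = 1140$)
$\frac{9 \left(-1\right) 18 + L}{\left(18 + Z\right) 34 - 2907} = \frac{9 \left(-1\right) 18 + 1140}{\left(18 + 12\right) 34 - 2907} = \frac{\left(-9\right) 18 + 1140}{30 \cdot 34 - 2907} = \frac{-162 + 1140}{1020 - 2907} = \frac{978}{-1887} = 978 \left(- \frac{1}{1887}\right) = - \frac{326}{629}$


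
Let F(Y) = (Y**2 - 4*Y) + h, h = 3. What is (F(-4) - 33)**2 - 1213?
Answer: -1209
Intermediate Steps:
F(Y) = 3 + Y**2 - 4*Y (F(Y) = (Y**2 - 4*Y) + 3 = 3 + Y**2 - 4*Y)
(F(-4) - 33)**2 - 1213 = ((3 + (-4)**2 - 4*(-4)) - 33)**2 - 1213 = ((3 + 16 + 16) - 33)**2 - 1213 = (35 - 33)**2 - 1213 = 2**2 - 1213 = 4 - 1213 = -1209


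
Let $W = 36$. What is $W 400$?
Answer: $14400$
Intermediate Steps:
$W 400 = 36 \cdot 400 = 14400$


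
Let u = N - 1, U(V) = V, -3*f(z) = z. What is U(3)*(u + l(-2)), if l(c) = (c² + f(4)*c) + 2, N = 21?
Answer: 86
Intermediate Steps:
f(z) = -z/3
l(c) = 2 + c² - 4*c/3 (l(c) = (c² + (-⅓*4)*c) + 2 = (c² - 4*c/3) + 2 = 2 + c² - 4*c/3)
u = 20 (u = 21 - 1 = 20)
U(3)*(u + l(-2)) = 3*(20 + (2 + (-2)² - 4/3*(-2))) = 3*(20 + (2 + 4 + 8/3)) = 3*(20 + 26/3) = 3*(86/3) = 86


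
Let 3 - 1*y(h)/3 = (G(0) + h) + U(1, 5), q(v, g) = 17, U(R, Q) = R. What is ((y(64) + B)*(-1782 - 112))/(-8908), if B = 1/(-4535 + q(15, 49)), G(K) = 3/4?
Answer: -1610874463/40246344 ≈ -40.025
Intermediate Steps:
G(K) = ¾ (G(K) = 3*(¼) = ¾)
y(h) = 15/4 - 3*h (y(h) = 9 - 3*((¾ + h) + 1) = 9 - 3*(7/4 + h) = 9 + (-21/4 - 3*h) = 15/4 - 3*h)
B = -1/4518 (B = 1/(-4535 + 17) = 1/(-4518) = -1/4518 ≈ -0.00022134)
((y(64) + B)*(-1782 - 112))/(-8908) = (((15/4 - 3*64) - 1/4518)*(-1782 - 112))/(-8908) = (((15/4 - 192) - 1/4518)*(-1894))*(-1/8908) = ((-753/4 - 1/4518)*(-1894))*(-1/8908) = -1701029/9036*(-1894)*(-1/8908) = (1610874463/4518)*(-1/8908) = -1610874463/40246344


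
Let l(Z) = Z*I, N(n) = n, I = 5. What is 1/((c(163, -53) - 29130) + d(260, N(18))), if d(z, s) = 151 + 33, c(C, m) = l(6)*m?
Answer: -1/30536 ≈ -3.2748e-5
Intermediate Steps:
l(Z) = 5*Z (l(Z) = Z*5 = 5*Z)
c(C, m) = 30*m (c(C, m) = (5*6)*m = 30*m)
d(z, s) = 184
1/((c(163, -53) - 29130) + d(260, N(18))) = 1/((30*(-53) - 29130) + 184) = 1/((-1590 - 29130) + 184) = 1/(-30720 + 184) = 1/(-30536) = -1/30536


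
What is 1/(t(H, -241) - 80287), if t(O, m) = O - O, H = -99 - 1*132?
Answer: -1/80287 ≈ -1.2455e-5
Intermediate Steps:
H = -231 (H = -99 - 132 = -231)
t(O, m) = 0
1/(t(H, -241) - 80287) = 1/(0 - 80287) = 1/(-80287) = -1/80287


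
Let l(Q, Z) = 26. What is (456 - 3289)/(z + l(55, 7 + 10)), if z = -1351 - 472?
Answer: 2833/1797 ≈ 1.5765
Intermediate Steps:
z = -1823
(456 - 3289)/(z + l(55, 7 + 10)) = (456 - 3289)/(-1823 + 26) = -2833/(-1797) = -2833*(-1/1797) = 2833/1797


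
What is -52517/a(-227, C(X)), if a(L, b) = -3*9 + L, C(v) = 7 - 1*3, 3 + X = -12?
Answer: 52517/254 ≈ 206.76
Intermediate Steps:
X = -15 (X = -3 - 12 = -15)
C(v) = 4 (C(v) = 7 - 3 = 4)
a(L, b) = -27 + L
-52517/a(-227, C(X)) = -52517/(-27 - 227) = -52517/(-254) = -52517*(-1/254) = 52517/254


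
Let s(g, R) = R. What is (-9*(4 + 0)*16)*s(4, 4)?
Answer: -2304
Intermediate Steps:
(-9*(4 + 0)*16)*s(4, 4) = (-9*(4 + 0)*16)*4 = (-9*4*16)*4 = -36*16*4 = -576*4 = -2304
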